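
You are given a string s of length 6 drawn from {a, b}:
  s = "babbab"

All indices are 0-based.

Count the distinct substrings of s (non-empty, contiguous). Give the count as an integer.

sorted suffixes:
  #0 SA[0]=4  'ab'
  #1 SA[1]=1  'abbab'
  #2 SA[2]=5  'b'
  #3 SA[3]=3  'bab'
  #4 SA[4]=0  'babbab'
  #5 SA[5]=2  'bbab'

SA = [4, 1, 5, 3, 0, 2]
[i] adj suffixes → lcp
  [1] 4/1 → 2 ('ab')
  [2] 1/5 → 0 ('')
  [3] 5/3 → 1 ('b')
  [4] 3/0 → 3 ('bab')
  [5] 0/2 → 1 ('b')

n(n+1)/2 = 6·7/2 = 21
Σ LCP = 0 + 2 + 0 + 1 + 3 + 1 = 7
distinct = 21 − 7 = 14

14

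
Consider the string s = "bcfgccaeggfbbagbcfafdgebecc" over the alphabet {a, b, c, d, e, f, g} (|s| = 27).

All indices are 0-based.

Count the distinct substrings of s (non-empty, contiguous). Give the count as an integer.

354

sorted suffixes:
  #0 SA[0]=6  'aeggfbbagbcfafdgebecc'
  #1 SA[1]=18  'afdgebecc'
  #2 SA[2]=13  'agbcfafdgebecc'
  #3 SA[3]=12  'bagbcfafdgebecc'
  #4 SA[4]=11  'bbagbcfafdgebecc'
  #5 SA[5]=15  'bcfafdgebecc'
  #6 SA[6]=0  'bcfgccaeggfbbagbcfafdgebecc'
  #7 SA[7]=23  'becc'
  #8 SA[8]=26  'c'
  #9 SA[9]=5  'caeggfbbagbcfafdgebecc'
  #10 SA[10]=25  'cc'
  #11 SA[11]=4  'ccaeggfbbagbcfafdgebecc'
  #12 SA[12]=16  'cfafdgebecc'
  #13 SA[13]=1  'cfgccaeggfbbagbcfafdgebecc'
  #14 SA[14]=20  'dgebecc'
  #15 SA[15]=22  'ebecc'
  #16 SA[16]=24  'ecc'
  #17 SA[17]=7  'eggfbbagbcfafdgebecc'
  #18 SA[18]=17  'fafdgebecc'
  #19 SA[19]=10  'fbbagbcfafdgebecc'
  #20 SA[20]=19  'fdgebecc'
  #21 SA[21]=2  'fgccaeggfbbagbcfafdgebecc'
  #22 SA[22]=14  'gbcfafdgebecc'
  #23 SA[23]=3  'gccaeggfbbagbcfafdgebecc'
  #24 SA[24]=21  'gebecc'
  #25 SA[25]=9  'gfbbagbcfafdgebecc'
  #26 SA[26]=8  'ggfbbagbcfafdgebecc'

SA = [6, 18, 13, 12, 11, 15, 0, 23, 26, 5, 25, 4, 16, 1, 20, 22, 24, 7, 17, 10, 19, 2, 14, 3, 21, 9, 8]
i: (SA[i-1],SA[i]) lcp shared
  1: (6,18) 1 'a'
  2: (18,13) 1 'a'
  3: (13,12) 0 ''
  4: (12,11) 1 'b'
  5: (11,15) 1 'b'
  6: (15,0) 3 'bcf'
  7: (0,23) 1 'b'
  8: (23,26) 0 ''
  9: (26,5) 1 'c'
  10: (5,25) 1 'c'
  11: (25,4) 2 'cc'
  12: (4,16) 1 'c'
  13: (16,1) 2 'cf'
  14: (1,20) 0 ''
  15: (20,22) 0 ''
  16: (22,24) 1 'e'
  17: (24,7) 1 'e'
  18: (7,17) 0 ''
  19: (17,10) 1 'f'
  20: (10,19) 1 'f'
  21: (19,2) 1 'f'
  22: (2,14) 0 ''
  23: (14,3) 1 'g'
  24: (3,21) 1 'g'
  25: (21,9) 1 'g'
  26: (9,8) 1 'g'

n(n+1)/2 = 27·28/2 = 378
Σ LCP = 0 + 1 + 1 + 0 + 1 + 1 + 3 + 1 + 0 + 1 + 1 + 2 + 1 + 2 + 0 + 0 + 1 + 1 + 0 + 1 + 1 + 1 + 0 + 1 + 1 + 1 + 1 = 24
distinct = 378 − 24 = 354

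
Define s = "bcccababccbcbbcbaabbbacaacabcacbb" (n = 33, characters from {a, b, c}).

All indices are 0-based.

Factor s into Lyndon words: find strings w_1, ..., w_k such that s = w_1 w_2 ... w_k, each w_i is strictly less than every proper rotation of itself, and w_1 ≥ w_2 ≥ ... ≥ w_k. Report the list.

["bccc", "ababccbcbbcb", "aabbbacaacabcacbb"]

emit factor 1: 'bccc' (i=0, period=4)
emit factor 2: 'ababccbcbbcb' (i=4, period=12)
emit factor 3: 'aabbbacaacabcacbb' (i=16, period=17)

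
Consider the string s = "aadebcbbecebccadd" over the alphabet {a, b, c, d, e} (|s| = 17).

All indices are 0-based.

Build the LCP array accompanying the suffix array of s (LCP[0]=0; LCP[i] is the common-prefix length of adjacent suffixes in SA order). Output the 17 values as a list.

rank→(start, suffix):
  0 → (0, 'aadebcbbecebccadd')
  1 → (14, 'add')
  2 → (1, 'adebcbbecebccadd')
  3 → (6, 'bbecebccadd')
  4 → (4, 'bcbbecebccadd')
  5 → (11, 'bccadd')
  6 → (7, 'becebccadd')
  7 → (13, 'cadd')
  8 → (5, 'cbbecebccadd')
  9 → (12, 'ccadd')
  10 → (9, 'cebccadd')
  11 → (16, 'd')
  12 → (15, 'dd')
  13 → (2, 'debcbbecebccadd')
  14 → (3, 'ebcbbecebccadd')
  15 → (10, 'ebccadd')
  16 → (8, 'ecebccadd')

SA = [0, 14, 1, 6, 4, 11, 7, 13, 5, 12, 9, 16, 15, 2, 3, 10, 8]
[i] adj suffixes → lcp
  [1] 0/14 → 1 ('a')
  [2] 14/1 → 2 ('ad')
  [3] 1/6 → 0 ('')
  [4] 6/4 → 1 ('b')
  [5] 4/11 → 2 ('bc')
  [6] 11/7 → 1 ('b')
  [7] 7/13 → 0 ('')
  [8] 13/5 → 1 ('c')
  [9] 5/12 → 1 ('c')
  [10] 12/9 → 1 ('c')
  [11] 9/16 → 0 ('')
  [12] 16/15 → 1 ('d')
  [13] 15/2 → 1 ('d')
  [14] 2/3 → 0 ('')
  [15] 3/10 → 3 ('ebc')
  [16] 10/8 → 1 ('e')

[0, 1, 2, 0, 1, 2, 1, 0, 1, 1, 1, 0, 1, 1, 0, 3, 1]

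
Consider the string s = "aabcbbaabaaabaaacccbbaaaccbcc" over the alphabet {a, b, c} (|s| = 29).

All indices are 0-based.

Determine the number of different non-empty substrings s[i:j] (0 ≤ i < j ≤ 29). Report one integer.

sorted suffixes:
  #0 SA[0]=9  'aaabaaacccbbaaaccbcc'
  #1 SA[1]=21  'aaaccbcc'
  #2 SA[2]=13  'aaacccbbaaaccbcc'
  #3 SA[3]=6  'aabaaabaaacccbbaaaccbcc'
  #4 SA[4]=10  'aabaaacccbbaaaccbcc'
  #5 SA[5]=0  'aabcbbaabaaabaaacccbbaaaccbcc'
  #6 SA[6]=22  'aaccbcc'
  #7 SA[7]=14  'aacccbbaaaccbcc'
  #8 SA[8]=7  'abaaabaaacccbbaaaccbcc'
  #9 SA[9]=11  'abaaacccbbaaaccbcc'
  #10 SA[10]=1  'abcbbaabaaabaaacccbbaaaccbcc'
  #11 SA[11]=23  'accbcc'
  #12 SA[12]=15  'acccbbaaaccbcc'
  #13 SA[13]=8  'baaabaaacccbbaaaccbcc'
  #14 SA[14]=20  'baaaccbcc'
  #15 SA[15]=12  'baaacccbbaaaccbcc'
  #16 SA[16]=5  'baabaaabaaacccbbaaaccbcc'
  #17 SA[17]=19  'bbaaaccbcc'
  #18 SA[18]=4  'bbaabaaabaaacccbbaaaccbcc'
  #19 SA[19]=2  'bcbbaabaaabaaacccbbaaaccbcc'
  #20 SA[20]=26  'bcc'
  #21 SA[21]=28  'c'
  #22 SA[22]=18  'cbbaaaccbcc'
  #23 SA[23]=3  'cbbaabaaabaaacccbbaaaccbcc'
  #24 SA[24]=25  'cbcc'
  #25 SA[25]=27  'cc'
  #26 SA[26]=17  'ccbbaaaccbcc'
  #27 SA[27]=24  'ccbcc'
  #28 SA[28]=16  'cccbbaaaccbcc'

SA = [9, 21, 13, 6, 10, 0, 22, 14, 7, 11, 1, 23, 15, 8, 20, 12, 5, 19, 4, 2, 26, 28, 18, 3, 25, 27, 17, 24, 16]
rank  pair      lcp
   1  s[9:],s[21:]  3  'aaa'
   2  s[21:],s[13:]  5  'aaacc'
   3  s[13:],s[6:]  2  'aa'
   4  s[6:],s[10:]  6  'aabaaa'
   5  s[10:],s[0:]  3  'aab'
   6  s[0:],s[22:]  2  'aa'
   7  s[22:],s[14:]  4  'aacc'
   8  s[14:],s[7:]  1  'a'
   9  s[7:],s[11:]  5  'abaaa'
  10  s[11:],s[1:]  2  'ab'
  11  s[1:],s[23:]  1  'a'
  12  s[23:],s[15:]  3  'acc'
  13  s[15:],s[8:]  0  ''
  14  s[8:],s[20:]  4  'baaa'
  15  s[20:],s[12:]  6  'baaacc'
  16  s[12:],s[5:]  3  'baa'
  17  s[5:],s[19:]  1  'b'
  18  s[19:],s[4:]  4  'bbaa'
  19  s[4:],s[2:]  1  'b'
  20  s[2:],s[26:]  2  'bc'
  21  s[26:],s[28:]  0  ''
  22  s[28:],s[18:]  1  'c'
  23  s[18:],s[3:]  5  'cbbaa'
  24  s[3:],s[25:]  2  'cb'
  25  s[25:],s[27:]  1  'c'
  26  s[27:],s[17:]  2  'cc'
  27  s[17:],s[24:]  3  'ccb'
  28  s[24:],s[16:]  2  'cc'

n(n+1)/2 = 29·30/2 = 435
Σ LCP = 0 + 3 + 5 + 2 + 6 + 3 + 2 + 4 + 1 + 5 + 2 + 1 + 3 + 0 + 4 + 6 + 3 + 1 + 4 + 1 + 2 + 0 + 1 + 5 + 2 + 1 + 2 + 3 + 2 = 74
distinct = 435 − 74 = 361

361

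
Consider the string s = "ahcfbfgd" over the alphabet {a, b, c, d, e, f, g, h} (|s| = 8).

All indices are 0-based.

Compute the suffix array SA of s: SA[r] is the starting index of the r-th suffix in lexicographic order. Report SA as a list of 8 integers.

[0, 4, 2, 7, 3, 5, 6, 1]

sorted suffixes:
  #0 SA[0]=0  'ahcfbfgd'
  #1 SA[1]=4  'bfgd'
  #2 SA[2]=2  'cfbfgd'
  #3 SA[3]=7  'd'
  #4 SA[4]=3  'fbfgd'
  #5 SA[5]=5  'fgd'
  #6 SA[6]=6  'gd'
  #7 SA[7]=1  'hcfbfgd'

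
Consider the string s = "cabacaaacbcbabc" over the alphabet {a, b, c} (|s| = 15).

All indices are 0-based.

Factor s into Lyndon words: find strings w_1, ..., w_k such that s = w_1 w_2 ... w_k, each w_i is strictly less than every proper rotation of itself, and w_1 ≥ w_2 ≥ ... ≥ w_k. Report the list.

emit factor 1: 'c' (i=0, period=1)
emit factor 2: 'abac' (i=1, period=4)
emit factor 3: 'aaacbcbabc' (i=5, period=10)

["c", "abac", "aaacbcbabc"]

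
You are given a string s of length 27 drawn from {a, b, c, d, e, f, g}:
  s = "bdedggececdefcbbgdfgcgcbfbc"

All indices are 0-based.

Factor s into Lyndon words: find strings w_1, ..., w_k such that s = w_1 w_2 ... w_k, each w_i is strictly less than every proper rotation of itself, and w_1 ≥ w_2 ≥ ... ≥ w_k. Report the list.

emit factor 1: 'bdedggececdefc' (i=0, period=14)
emit factor 2: 'bbgdfgcgcbfbc' (i=14, period=13)

["bdedggececdefc", "bbgdfgcgcbfbc"]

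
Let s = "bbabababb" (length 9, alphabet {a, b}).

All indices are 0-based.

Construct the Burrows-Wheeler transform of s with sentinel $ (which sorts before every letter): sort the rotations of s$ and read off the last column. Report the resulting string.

rank  rotation    last
    0  $bbabababb  b
    1  abababb$bb  b
    2  ababb$bbab  b
    3  abb$bbabab  b
    4  b$bbababab  b
    5  babababb$b  b
    6  bababb$bba  a
    7  babb$bbaba  a
    8  bb$bbababa  a
    9  bbabababb$  $

bbbbbbaaa$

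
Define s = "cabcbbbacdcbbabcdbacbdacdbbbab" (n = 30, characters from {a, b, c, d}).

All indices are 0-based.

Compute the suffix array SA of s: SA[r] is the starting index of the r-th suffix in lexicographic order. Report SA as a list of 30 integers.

rank→(start, suffix):
  0 → (28, 'ab')
  1 → (1, 'abcbbbacdcbbabcdbacbdacdbbbab')
  2 → (13, 'abcdbacbdacdbbbab')
  3 → (18, 'acbdacdbbbab')
  4 → (22, 'acdbbbab')
  5 → (7, 'acdcbbabcdbacbdacdbbbab')
  6 → (29, 'b')
  7 → (27, 'bab')
  8 → (12, 'babcdbacbdacdbbbab')
  9 → (17, 'bacbdacdbbbab')
  10 → (6, 'bacdcbbabcdbacbdacdbbbab')
  11 → (26, 'bbab')
  12 → (11, 'bbabcdbacbdacdbbbab')
  13 → (5, 'bbacdcbbabcdbacbdacdbbbab')
  14 → (25, 'bbbab')
  15 → (4, 'bbbacdcbbabcdbacbdacdbbbab')
  16 → (2, 'bcbbbacdcbbabcdbacbdacdbbbab')
  17 → (14, 'bcdbacbdacdbbbab')
  18 → (20, 'bdacdbbbab')
  19 → (0, 'cabcbbbacdcbbabcdbacbdacdbbbab')
  20 → (10, 'cbbabcdbacbdacdbbbab')
  21 → (3, 'cbbbacdcbbabcdbacbdacdbbbab')
  22 → (19, 'cbdacdbbbab')
  23 → (15, 'cdbacbdacdbbbab')
  24 → (23, 'cdbbbab')
  25 → (8, 'cdcbbabcdbacbdacdbbbab')
  26 → (21, 'dacdbbbab')
  27 → (16, 'dbacbdacdbbbab')
  28 → (24, 'dbbbab')
  29 → (9, 'dcbbabcdbacbdacdbbbab')

[28, 1, 13, 18, 22, 7, 29, 27, 12, 17, 6, 26, 11, 5, 25, 4, 2, 14, 20, 0, 10, 3, 19, 15, 23, 8, 21, 16, 24, 9]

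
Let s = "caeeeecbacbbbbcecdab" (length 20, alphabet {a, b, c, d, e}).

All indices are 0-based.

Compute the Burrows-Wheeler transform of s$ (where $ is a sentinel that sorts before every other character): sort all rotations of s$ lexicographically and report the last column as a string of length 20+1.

rank  rotation               last
    0  $caeeeecbacbbbbcecdab  b
    1  ab$caeeeecbacbbbbcecd  d
    2  acbbbbcecdab$caeeeecb  b
    3  aeeeecbacbbbbcecdab$c  c
    4  b$caeeeecbacbbbbcecda  a
    5  bacbbbbcecdab$caeeeec  c
    6  bbbbcecdab$caeeeecbac  c
    7  bbbcecdab$caeeeecbacb  b
    8  bbcecdab$caeeeecbacbb  b
    9  bcecdab$caeeeecbacbbb  b
   10  caeeeecbacbbbbcecdab$  $
   11  cbacbbbbcecdab$caeeee  e
   12  cbbbbcecdab$caeeeecba  a
   13  cdab$caeeeecbacbbbbce  e
   14  cecdab$caeeeecbacbbbb  b
   15  dab$caeeeecbacbbbbcec  c
   16  ecbacbbbbcecdab$caeee  e
   17  ecdab$caeeeecbacbbbbc  c
   18  eecbacbbbbcecdab$caee  e
   19  eeecbacbbbbcecdab$cae  e
   20  eeeecbacbbbbcecdab$ca  a

bdbcaccbbb$eaebceceea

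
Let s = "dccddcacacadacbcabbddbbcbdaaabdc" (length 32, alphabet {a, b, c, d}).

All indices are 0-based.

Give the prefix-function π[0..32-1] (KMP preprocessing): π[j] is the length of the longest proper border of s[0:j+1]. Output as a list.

[0, 0, 0, 1, 1, 2, 0, 0, 0, 0, 0, 1, 0, 0, 0, 0, 0, 0, 0, 1, 1, 0, 0, 0, 0, 1, 0, 0, 0, 0, 1, 2]

π[0] = 0
j=1 s[j]='c': π[1]=0 (border '')
j=2 s[j]='c': π[2]=0 (border '')
j=3 s[j]='d': π[3]=1 (border 'd')
j=4 s[j]='d': k: 1→0; π[4]=1 (border 'd')
j=5 s[j]='c': π[5]=2 (border 'dc')
j=6 s[j]='a': k: 2→0; π[6]=0 (border '')
j=7 s[j]='c': π[7]=0 (border '')
j=8 s[j]='a': π[8]=0 (border '')
j=9 s[j]='c': π[9]=0 (border '')
j=10 s[j]='a': π[10]=0 (border '')
j=11 s[j]='d': π[11]=1 (border 'd')
j=12 s[j]='a': k: 1→0; π[12]=0 (border '')
j=13 s[j]='c': π[13]=0 (border '')
j=14 s[j]='b': π[14]=0 (border '')
j=15 s[j]='c': π[15]=0 (border '')
j=16 s[j]='a': π[16]=0 (border '')
j=17 s[j]='b': π[17]=0 (border '')
j=18 s[j]='b': π[18]=0 (border '')
j=19 s[j]='d': π[19]=1 (border 'd')
j=20 s[j]='d': k: 1→0; π[20]=1 (border 'd')
j=21 s[j]='b': k: 1→0; π[21]=0 (border '')
j=22 s[j]='b': π[22]=0 (border '')
j=23 s[j]='c': π[23]=0 (border '')
j=24 s[j]='b': π[24]=0 (border '')
j=25 s[j]='d': π[25]=1 (border 'd')
j=26 s[j]='a': k: 1→0; π[26]=0 (border '')
j=27 s[j]='a': π[27]=0 (border '')
j=28 s[j]='a': π[28]=0 (border '')
j=29 s[j]='b': π[29]=0 (border '')
j=30 s[j]='d': π[30]=1 (border 'd')
j=31 s[j]='c': π[31]=2 (border 'dc')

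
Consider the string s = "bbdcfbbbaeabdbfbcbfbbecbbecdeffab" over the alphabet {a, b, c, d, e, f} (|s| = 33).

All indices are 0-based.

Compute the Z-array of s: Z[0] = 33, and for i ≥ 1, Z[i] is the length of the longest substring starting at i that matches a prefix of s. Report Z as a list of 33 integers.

Z[0]=33
i=1: i≥r, start 0; Z[1]=1 scan→box=[1,2)
i=2: i≥r, start 0; Z[2]=0
i=3: i≥r, start 0; Z[3]=0
i=4: i≥r, start 0; Z[4]=0
i=5: i≥r, start 0; Z[5]=2 scan→box=[5,7)
i=6: min(r-i=1, Z[1]=1)=1; Z[6]=2 scan→box=[6,8)
i=7: min(r-i=1, Z[1]=1)=1; Z[7]=1
i=8: i≥r, start 0; Z[8]=0
i=9: i≥r, start 0; Z[9]=0
i=10: i≥r, start 0; Z[10]=0
i=11: i≥r, start 0; Z[11]=1 scan→box=[11,12)
i=12: i≥r, start 0; Z[12]=0
i=13: i≥r, start 0; Z[13]=1 scan→box=[13,14)
i=14: i≥r, start 0; Z[14]=0
i=15: i≥r, start 0; Z[15]=1 scan→box=[15,16)
i=16: i≥r, start 0; Z[16]=0
i=17: i≥r, start 0; Z[17]=1 scan→box=[17,18)
i=18: i≥r, start 0; Z[18]=0
i=19: i≥r, start 0; Z[19]=2 scan→box=[19,21)
i=20: min(r-i=1, Z[1]=1)=1; Z[20]=1
i=21: i≥r, start 0; Z[21]=0
i=22: i≥r, start 0; Z[22]=0
i=23: i≥r, start 0; Z[23]=2 scan→box=[23,25)
i=24: min(r-i=1, Z[1]=1)=1; Z[24]=1
i=25: i≥r, start 0; Z[25]=0
i=26: i≥r, start 0; Z[26]=0
i=27: i≥r, start 0; Z[27]=0
i=28: i≥r, start 0; Z[28]=0
i=29: i≥r, start 0; Z[29]=0
i=30: i≥r, start 0; Z[30]=0
i=31: i≥r, start 0; Z[31]=0
i=32: i≥r, start 0; Z[32]=1 scan→box=[32,33)

[33, 1, 0, 0, 0, 2, 2, 1, 0, 0, 0, 1, 0, 1, 0, 1, 0, 1, 0, 2, 1, 0, 0, 2, 1, 0, 0, 0, 0, 0, 0, 0, 1]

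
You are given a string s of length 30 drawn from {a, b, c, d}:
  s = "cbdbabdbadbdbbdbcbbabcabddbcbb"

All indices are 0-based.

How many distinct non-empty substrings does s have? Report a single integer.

rank→(start, suffix):
  0 → (19, 'abcabddbcbb')
  1 → (4, 'abdbadbdbbdbcbbabcabddbcbb')
  2 → (22, 'abddbcbb')
  3 → (8, 'adbdbbdbcbbabcabddbcbb')
  4 → (29, 'b')
  5 → (18, 'babcabddbcbb')
  6 → (3, 'babdbadbdbbdbcbbabcabddbcbb')
  7 → (7, 'badbdbbdbcbbabcabddbcbb')
  8 → (28, 'bb')
  9 → (17, 'bbabcabddbcbb')
  10 → (12, 'bbdbcbbabcabddbcbb')
  11 → (20, 'bcabddbcbb')
  12 → (26, 'bcbb')
  13 → (15, 'bcbbabcabddbcbb')
  14 → (1, 'bdbabdbadbdbbdbcbbabcabddbcbb')
  15 → (5, 'bdbadbdbbdbcbbabcabddbcbb')
  16 → (10, 'bdbbdbcbbabcabddbcbb')
  17 → (13, 'bdbcbbabcabddbcbb')
  18 → (23, 'bddbcbb')
  19 → (21, 'cabddbcbb')
  20 → (27, 'cbb')
  21 → (16, 'cbbabcabddbcbb')
  22 → (0, 'cbdbabdbadbdbbdbcbbabcabddbcbb')
  23 → (2, 'dbabdbadbdbbdbcbbabcabddbcbb')
  24 → (6, 'dbadbdbbdbcbbabcabddbcbb')
  25 → (11, 'dbbdbcbbabcabddbcbb')
  26 → (25, 'dbcbb')
  27 → (14, 'dbcbbabcabddbcbb')
  28 → (9, 'dbdbbdbcbbabcabddbcbb')
  29 → (24, 'ddbcbb')

SA = [19, 4, 22, 8, 29, 18, 3, 7, 28, 17, 12, 20, 26, 15, 1, 5, 10, 13, 23, 21, 27, 16, 0, 2, 6, 11, 25, 14, 9, 24]
[i] adj suffixes → lcp
  [1] 19/4 → 2 ('ab')
  [2] 4/22 → 3 ('abd')
  [3] 22/8 → 1 ('a')
  [4] 8/29 → 0 ('')
  [5] 29/18 → 1 ('b')
  [6] 18/3 → 3 ('bab')
  [7] 3/7 → 2 ('ba')
  [8] 7/28 → 1 ('b')
  [9] 28/17 → 2 ('bb')
  [10] 17/12 → 2 ('bb')
  [11] 12/20 → 1 ('b')
  [12] 20/26 → 2 ('bc')
  [13] 26/15 → 4 ('bcbb')
  [14] 15/1 → 1 ('b')
  [15] 1/5 → 4 ('bdba')
  [16] 5/10 → 3 ('bdb')
  [17] 10/13 → 3 ('bdb')
  [18] 13/23 → 2 ('bd')
  [19] 23/21 → 0 ('')
  [20] 21/27 → 1 ('c')
  [21] 27/16 → 3 ('cbb')
  [22] 16/0 → 2 ('cb')
  [23] 0/2 → 0 ('')
  [24] 2/6 → 3 ('dba')
  [25] 6/11 → 2 ('db')
  [26] 11/25 → 2 ('db')
  [27] 25/14 → 5 ('dbcbb')
  [28] 14/9 → 2 ('db')
  [29] 9/24 → 1 ('d')

n(n+1)/2 = 30·31/2 = 465
Σ LCP = 0 + 2 + 3 + 1 + 0 + 1 + 3 + 2 + 1 + 2 + 2 + 1 + 2 + 4 + 1 + 4 + 3 + 3 + 2 + 0 + 1 + 3 + 2 + 0 + 3 + 2 + 2 + 5 + 2 + 1 = 58
distinct = 465 − 58 = 407

407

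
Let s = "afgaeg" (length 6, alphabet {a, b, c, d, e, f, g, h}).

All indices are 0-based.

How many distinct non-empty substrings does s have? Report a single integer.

rank→(start, suffix):
  0 → (3, 'aeg')
  1 → (0, 'afgaeg')
  2 → (4, 'eg')
  3 → (1, 'fgaeg')
  4 → (5, 'g')
  5 → (2, 'gaeg')

SA = [3, 0, 4, 1, 5, 2]
[i] adj suffixes → lcp
  [1] 3/0 → 1 ('a')
  [2] 0/4 → 0 ('')
  [3] 4/1 → 0 ('')
  [4] 1/5 → 0 ('')
  [5] 5/2 → 1 ('g')

n(n+1)/2 = 6·7/2 = 21
Σ LCP = 0 + 1 + 0 + 0 + 0 + 1 = 2
distinct = 21 − 2 = 19

19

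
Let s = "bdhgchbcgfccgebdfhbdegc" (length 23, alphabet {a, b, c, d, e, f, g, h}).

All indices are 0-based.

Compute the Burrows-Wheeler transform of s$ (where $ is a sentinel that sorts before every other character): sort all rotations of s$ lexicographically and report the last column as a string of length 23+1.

rank  rotation                  last
    0  $bdhgchbcgfccgebdfhbdegc  c
    1  bcgfccgebdfhbdegc$bdhgch  h
    2  bdegc$bdhgchbcgfccgebdfh  h
    3  bdfhbdegc$bdhgchbcgfccge  e
    4  bdhgchbcgfccgebdfhbdegc$  $
    5  c$bdhgchbcgfccgebdfhbdeg  g
    6  ccgebdfhbdegc$bdhgchbcgf  f
    7  cgebdfhbdegc$bdhgchbcgfc  c
    8  cgfccgebdfhbdegc$bdhgchb  b
    9  chbcgfccgebdfhbdegc$bdhg  g
   10  degc$bdhgchbcgfccgebdfhb  b
   11  dfhbdegc$bdhgchbcgfccgeb  b
   12  dhgchbcgfccgebdfhbdegc$b  b
   13  ebdfhbdegc$bdhgchbcgfccg  g
   14  egc$bdhgchbcgfccgebdfhbd  d
   15  fccgebdfhbdegc$bdhgchbcg  g
   16  fhbdegc$bdhgchbcgfccgebd  d
   17  gc$bdhgchbcgfccgebdfhbde  e
   18  gchbcgfccgebdfhbdegc$bdh  h
   19  gebdfhbdegc$bdhgchbcgfcc  c
   20  gfccgebdfhbdegc$bdhgchbc  c
   21  hbcgfccgebdfhbdegc$bdhgc  c
   22  hbdegc$bdhgchbcgfccgebdf  f
   23  hgchbcgfccgebdfhbdegc$bd  d

chhe$gfcbgbbbgdgdehcccfd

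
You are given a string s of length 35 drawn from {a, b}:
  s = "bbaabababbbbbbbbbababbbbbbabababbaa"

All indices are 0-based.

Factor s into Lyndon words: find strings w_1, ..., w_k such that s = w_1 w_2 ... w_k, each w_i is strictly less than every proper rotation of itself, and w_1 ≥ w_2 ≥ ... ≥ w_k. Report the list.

emit factor 1: 'b' (i=0, period=1)
emit factor 2: 'b' (i=1, period=1)
emit factor 3: 'aabababbbbbbbbbababbbbbbabababb' (i=2, period=31)
emit factor 4: 'a' (i=33, period=1)
emit factor 5: 'a' (i=34, period=1)

["b", "b", "aabababbbbbbbbbababbbbbbabababb", "a", "a"]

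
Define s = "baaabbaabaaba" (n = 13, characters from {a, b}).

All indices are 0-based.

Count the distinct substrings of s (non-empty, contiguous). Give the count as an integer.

64

sorted suffixes:
  #0 SA[0]=12  'a'
  #1 SA[1]=1  'aaabbaabaaba'
  #2 SA[2]=9  'aaba'
  #3 SA[3]=6  'aabaaba'
  #4 SA[4]=2  'aabbaabaaba'
  #5 SA[5]=10  'aba'
  #6 SA[6]=7  'abaaba'
  #7 SA[7]=3  'abbaabaaba'
  #8 SA[8]=11  'ba'
  #9 SA[9]=0  'baaabbaabaaba'
  #10 SA[10]=8  'baaba'
  #11 SA[11]=5  'baabaaba'
  #12 SA[12]=4  'bbaabaaba'

SA = [12, 1, 9, 6, 2, 10, 7, 3, 11, 0, 8, 5, 4]
i: (SA[i-1],SA[i]) lcp shared
  1: (12,1) 1 'a'
  2: (1,9) 2 'aa'
  3: (9,6) 4 'aaba'
  4: (6,2) 3 'aab'
  5: (2,10) 1 'a'
  6: (10,7) 3 'aba'
  7: (7,3) 2 'ab'
  8: (3,11) 0 ''
  9: (11,0) 2 'ba'
  10: (0,8) 3 'baa'
  11: (8,5) 5 'baaba'
  12: (5,4) 1 'b'

n(n+1)/2 = 13·14/2 = 91
Σ LCP = 0 + 1 + 2 + 4 + 3 + 1 + 3 + 2 + 0 + 2 + 3 + 5 + 1 = 27
distinct = 91 − 27 = 64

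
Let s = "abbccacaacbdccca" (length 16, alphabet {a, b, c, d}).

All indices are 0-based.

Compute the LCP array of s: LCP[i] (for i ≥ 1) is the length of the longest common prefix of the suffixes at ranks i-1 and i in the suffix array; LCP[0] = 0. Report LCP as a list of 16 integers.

rank | idx | suffix
   0 |  15 | a
   1 |   7 | aacbdccca
   2 |   0 | abbccacaacbdccca
   3 |   5 | acaacbdccca
   4 |   8 | acbdccca
   5 |   1 | bbccacaacbdccca
   6 |   2 | bccacaacbdccca
   7 |  10 | bdccca
   8 |  14 | ca
   9 |   6 | caacbdccca
  10 |   4 | cacaacbdccca
  11 |   9 | cbdccca
  12 |  13 | cca
  13 |   3 | ccacaacbdccca
  14 |  12 | ccca
  15 |  11 | dccca

SA = [15, 7, 0, 5, 8, 1, 2, 10, 14, 6, 4, 9, 13, 3, 12, 11]
[i] adj suffixes → lcp
  [1] 15/7 → 1 ('a')
  [2] 7/0 → 1 ('a')
  [3] 0/5 → 1 ('a')
  [4] 5/8 → 2 ('ac')
  [5] 8/1 → 0 ('')
  [6] 1/2 → 1 ('b')
  [7] 2/10 → 1 ('b')
  [8] 10/14 → 0 ('')
  [9] 14/6 → 2 ('ca')
  [10] 6/4 → 2 ('ca')
  [11] 4/9 → 1 ('c')
  [12] 9/13 → 1 ('c')
  [13] 13/3 → 3 ('cca')
  [14] 3/12 → 2 ('cc')
  [15] 12/11 → 0 ('')

[0, 1, 1, 1, 2, 0, 1, 1, 0, 2, 2, 1, 1, 3, 2, 0]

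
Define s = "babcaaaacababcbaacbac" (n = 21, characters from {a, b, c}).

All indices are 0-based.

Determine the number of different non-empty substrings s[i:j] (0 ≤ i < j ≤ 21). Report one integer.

rank | idx | suffix
   0 |   4 | aaaacababcbaacbac
   1 |   5 | aaacababcbaacbac
   2 |   6 | aacababcbaacbac
   3 |  15 | aacbac
   4 |   9 | ababcbaacbac
   5 |   1 | abcaaaacababcbaacbac
   6 |  11 | abcbaacbac
   7 |  19 | ac
   8 |   7 | acababcbaacbac
   9 |  16 | acbac
  10 |  14 | baacbac
  11 |   0 | babcaaaacababcbaacbac
  12 |  10 | babcbaacbac
  13 |  18 | bac
  14 |   2 | bcaaaacababcbaacbac
  15 |  12 | bcbaacbac
  16 |  20 | c
  17 |   3 | caaaacababcbaacbac
  18 |   8 | cababcbaacbac
  19 |  13 | cbaacbac
  20 |  17 | cbac

SA = [4, 5, 6, 15, 9, 1, 11, 19, 7, 16, 14, 0, 10, 18, 2, 12, 20, 3, 8, 13, 17]
[i] adj suffixes → lcp
  [1] 4/5 → 3 ('aaa')
  [2] 5/6 → 2 ('aa')
  [3] 6/15 → 3 ('aac')
  [4] 15/9 → 1 ('a')
  [5] 9/1 → 2 ('ab')
  [6] 1/11 → 3 ('abc')
  [7] 11/19 → 1 ('a')
  [8] 19/7 → 2 ('ac')
  [9] 7/16 → 2 ('ac')
  [10] 16/14 → 0 ('')
  [11] 14/0 → 2 ('ba')
  [12] 0/10 → 4 ('babc')
  [13] 10/18 → 2 ('ba')
  [14] 18/2 → 1 ('b')
  [15] 2/12 → 2 ('bc')
  [16] 12/20 → 0 ('')
  [17] 20/3 → 1 ('c')
  [18] 3/8 → 2 ('ca')
  [19] 8/13 → 1 ('c')
  [20] 13/17 → 3 ('cba')

n(n+1)/2 = 21·22/2 = 231
Σ LCP = 0 + 3 + 2 + 3 + 1 + 2 + 3 + 1 + 2 + 2 + 0 + 2 + 4 + 2 + 1 + 2 + 0 + 1 + 2 + 1 + 3 = 37
distinct = 231 − 37 = 194

194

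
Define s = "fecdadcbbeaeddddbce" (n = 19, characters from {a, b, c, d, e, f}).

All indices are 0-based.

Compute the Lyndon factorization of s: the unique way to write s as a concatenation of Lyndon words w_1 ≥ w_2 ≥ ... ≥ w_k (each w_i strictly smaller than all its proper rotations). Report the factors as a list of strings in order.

emit factor 1: 'f' (i=0, period=1)
emit factor 2: 'e' (i=1, period=1)
emit factor 3: 'cd' (i=2, period=2)
emit factor 4: 'adcbbeaeddddbce' (i=4, period=15)

["f", "e", "cd", "adcbbeaeddddbce"]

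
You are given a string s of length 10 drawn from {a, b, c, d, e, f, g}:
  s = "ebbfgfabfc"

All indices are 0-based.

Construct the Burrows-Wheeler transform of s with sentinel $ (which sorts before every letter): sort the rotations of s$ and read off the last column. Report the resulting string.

cfeabf$gbbf

rank  rotation     last
    0  $ebbfgfabfc  c
    1  abfc$ebbfgf  f
    2  bbfgfabfc$e  e
    3  bfc$ebbfgfa  a
    4  bfgfabfc$eb  b
    5  c$ebbfgfabf  f
    6  ebbfgfabfc$  $
    7  fabfc$ebbfg  g
    8  fc$ebbfgfab  b
    9  fgfabfc$ebb  b
   10  gfabfc$ebbf  f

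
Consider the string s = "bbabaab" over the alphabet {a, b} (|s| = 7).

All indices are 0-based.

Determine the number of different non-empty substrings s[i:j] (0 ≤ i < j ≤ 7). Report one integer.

rank | idx | suffix
   0 |   4 | aab
   1 |   5 | ab
   2 |   2 | abaab
   3 |   6 | b
   4 |   3 | baab
   5 |   1 | babaab
   6 |   0 | bbabaab

SA = [4, 5, 2, 6, 3, 1, 0]
rank  pair      lcp
   1  s[4:],s[5:]  1  'a'
   2  s[5:],s[2:]  2  'ab'
   3  s[2:],s[6:]  0  ''
   4  s[6:],s[3:]  1  'b'
   5  s[3:],s[1:]  2  'ba'
   6  s[1:],s[0:]  1  'b'

n(n+1)/2 = 7·8/2 = 28
Σ LCP = 0 + 1 + 2 + 0 + 1 + 2 + 1 = 7
distinct = 28 − 7 = 21

21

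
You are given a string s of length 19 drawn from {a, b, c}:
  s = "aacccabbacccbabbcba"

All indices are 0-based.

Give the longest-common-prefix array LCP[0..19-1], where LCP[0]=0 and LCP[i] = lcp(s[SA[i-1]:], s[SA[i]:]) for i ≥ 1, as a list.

[0, 1, 1, 3, 1, 4, 0, 2, 2, 1, 2, 1, 0, 1, 3, 1, 2, 2, 3]

sorted suffixes:
  #0 SA[0]=18  'a'
  #1 SA[1]=0  'aacccabbacccbabbcba'
  #2 SA[2]=5  'abbacccbabbcba'
  #3 SA[3]=13  'abbcba'
  #4 SA[4]=1  'acccabbacccbabbcba'
  #5 SA[5]=8  'acccbabbcba'
  #6 SA[6]=17  'ba'
  #7 SA[7]=12  'babbcba'
  #8 SA[8]=7  'bacccbabbcba'
  #9 SA[9]=6  'bbacccbabbcba'
  #10 SA[10]=14  'bbcba'
  #11 SA[11]=15  'bcba'
  #12 SA[12]=4  'cabbacccbabbcba'
  #13 SA[13]=16  'cba'
  #14 SA[14]=11  'cbabbcba'
  #15 SA[15]=3  'ccabbacccbabbcba'
  #16 SA[16]=10  'ccbabbcba'
  #17 SA[17]=2  'cccabbacccbabbcba'
  #18 SA[18]=9  'cccbabbcba'

SA = [18, 0, 5, 13, 1, 8, 17, 12, 7, 6, 14, 15, 4, 16, 11, 3, 10, 2, 9]
rank  pair      lcp
   1  s[18:],s[0:]  1  'a'
   2  s[0:],s[5:]  1  'a'
   3  s[5:],s[13:]  3  'abb'
   4  s[13:],s[1:]  1  'a'
   5  s[1:],s[8:]  4  'accc'
   6  s[8:],s[17:]  0  ''
   7  s[17:],s[12:]  2  'ba'
   8  s[12:],s[7:]  2  'ba'
   9  s[7:],s[6:]  1  'b'
  10  s[6:],s[14:]  2  'bb'
  11  s[14:],s[15:]  1  'b'
  12  s[15:],s[4:]  0  ''
  13  s[4:],s[16:]  1  'c'
  14  s[16:],s[11:]  3  'cba'
  15  s[11:],s[3:]  1  'c'
  16  s[3:],s[10:]  2  'cc'
  17  s[10:],s[2:]  2  'cc'
  18  s[2:],s[9:]  3  'ccc'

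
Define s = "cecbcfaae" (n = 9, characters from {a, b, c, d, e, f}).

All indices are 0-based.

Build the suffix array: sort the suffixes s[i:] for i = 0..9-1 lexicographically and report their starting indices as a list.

rank→(start, suffix):
  0 → (6, 'aae')
  1 → (7, 'ae')
  2 → (3, 'bcfaae')
  3 → (2, 'cbcfaae')
  4 → (0, 'cecbcfaae')
  5 → (4, 'cfaae')
  6 → (8, 'e')
  7 → (1, 'ecbcfaae')
  8 → (5, 'faae')

[6, 7, 3, 2, 0, 4, 8, 1, 5]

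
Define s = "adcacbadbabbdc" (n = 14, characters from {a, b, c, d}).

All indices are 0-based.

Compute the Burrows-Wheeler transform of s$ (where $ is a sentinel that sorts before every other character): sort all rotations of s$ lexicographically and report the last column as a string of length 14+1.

cbcb$dcabddaaba

rank  rotation         last
    0  $adcacbadbabbdc  c
    1  abbdc$adcacbadb  b
    2  acbadbabbdc$adc  c
    3  adbabbdc$adcacb  b
    4  adcacbadbabbdc$  $
    5  babbdc$adcacbad  d
    6  badbabbdc$adcac  c
    7  bbdc$adcacbadba  a
    8  bdc$adcacbadbab  b
    9  c$adcacbadbabbd  d
   10  cacbadbabbdc$ad  d
   11  cbadbabbdc$adca  a
   12  dbabbdc$adcacba  a
   13  dc$adcacbadbabb  b
   14  dcacbadbabbdc$a  a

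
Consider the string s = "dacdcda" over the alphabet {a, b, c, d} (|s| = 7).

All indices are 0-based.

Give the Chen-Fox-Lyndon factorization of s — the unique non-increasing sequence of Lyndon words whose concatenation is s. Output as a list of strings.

emit factor 1: 'd' (i=0, period=1)
emit factor 2: 'acdcd' (i=1, period=5)
emit factor 3: 'a' (i=6, period=1)

["d", "acdcd", "a"]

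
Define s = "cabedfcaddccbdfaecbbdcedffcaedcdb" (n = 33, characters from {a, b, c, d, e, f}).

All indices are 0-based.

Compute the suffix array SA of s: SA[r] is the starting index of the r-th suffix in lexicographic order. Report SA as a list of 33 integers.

sorted suffixes:
  #0 SA[0]=1  'abedfcaddccbdfaecbbdcedffcaedcdb'
  #1 SA[1]=7  'addccbdfaecbbdcedffcaedcdb'
  #2 SA[2]=15  'aecbbdcedffcaedcdb'
  #3 SA[3]=27  'aedcdb'
  #4 SA[4]=32  'b'
  #5 SA[5]=18  'bbdcedffcaedcdb'
  #6 SA[6]=19  'bdcedffcaedcdb'
  #7 SA[7]=12  'bdfaecbbdcedffcaedcdb'
  #8 SA[8]=2  'bedfcaddccbdfaecbbdcedffcaedcdb'
  #9 SA[9]=0  'cabedfcaddccbdfaecbbdcedffcaedcdb'
  #10 SA[10]=6  'caddccbdfaecbbdcedffcaedcdb'
  #11 SA[11]=26  'caedcdb'
  #12 SA[12]=17  'cbbdcedffcaedcdb'
  #13 SA[13]=11  'cbdfaecbbdcedffcaedcdb'
  #14 SA[14]=10  'ccbdfaecbbdcedffcaedcdb'
  #15 SA[15]=30  'cdb'
  #16 SA[16]=21  'cedffcaedcdb'
  #17 SA[17]=31  'db'
  #18 SA[18]=9  'dccbdfaecbbdcedffcaedcdb'
  #19 SA[19]=29  'dcdb'
  #20 SA[20]=20  'dcedffcaedcdb'
  #21 SA[21]=8  'ddccbdfaecbbdcedffcaedcdb'
  #22 SA[22]=13  'dfaecbbdcedffcaedcdb'
  #23 SA[23]=4  'dfcaddccbdfaecbbdcedffcaedcdb'
  #24 SA[24]=23  'dffcaedcdb'
  #25 SA[25]=16  'ecbbdcedffcaedcdb'
  #26 SA[26]=28  'edcdb'
  #27 SA[27]=3  'edfcaddccbdfaecbbdcedffcaedcdb'
  #28 SA[28]=22  'edffcaedcdb'
  #29 SA[29]=14  'faecbbdcedffcaedcdb'
  #30 SA[30]=5  'fcaddccbdfaecbbdcedffcaedcdb'
  #31 SA[31]=25  'fcaedcdb'
  #32 SA[32]=24  'ffcaedcdb'

[1, 7, 15, 27, 32, 18, 19, 12, 2, 0, 6, 26, 17, 11, 10, 30, 21, 31, 9, 29, 20, 8, 13, 4, 23, 16, 28, 3, 22, 14, 5, 25, 24]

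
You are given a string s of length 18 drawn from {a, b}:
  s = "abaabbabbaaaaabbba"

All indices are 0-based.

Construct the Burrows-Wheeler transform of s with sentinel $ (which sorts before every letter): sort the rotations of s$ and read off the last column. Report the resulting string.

rank  rotation             last
    0  $abaabbabbaaaaabbba  a
    1  a$abaabbabbaaaaabbb  b
    2  aaaaabbba$abaabbabb  b
    3  aaaabbba$abaabbabba  a
    4  aaabbba$abaabbabbaa  a
    5  aabbabbaaaaabbba$ab  b
    6  aabbba$abaabbabbaaa  a
    7  abaabbabbaaaaabbba$  $
    8  abbaaaaabbba$abaabb  b
    9  abbabbaaaaabbba$aba  a
   10  abbba$abaabbabbaaaa  a
   11  ba$abaabbabbaaaaabb  b
   12  baaaaabbba$abaabbab  b
   13  baabbabbaaaaabbba$a  a
   14  babbaaaaabbba$abaab  b
   15  bba$abaabbabbaaaaab  b
   16  bbaaaaabbba$abaabba  a
   17  bbabbaaaaabbba$abaa  a
   18  bbba$abaabbabbaaaaa  a

abbaaba$baabbabbaaa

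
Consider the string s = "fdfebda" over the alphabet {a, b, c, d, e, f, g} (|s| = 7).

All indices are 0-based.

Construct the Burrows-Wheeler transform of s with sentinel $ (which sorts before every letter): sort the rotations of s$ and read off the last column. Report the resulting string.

adebff$d

rank  rotation  last
    0  $fdfebda  a
    1  a$fdfebd  d
    2  bda$fdfe  e
    3  da$fdfeb  b
    4  dfebda$f  f
    5  ebda$fdf  f
    6  fdfebda$  $
    7  febda$fd  d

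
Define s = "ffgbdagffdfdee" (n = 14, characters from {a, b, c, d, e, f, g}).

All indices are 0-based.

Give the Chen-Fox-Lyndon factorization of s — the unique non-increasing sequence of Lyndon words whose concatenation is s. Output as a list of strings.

emit factor 1: 'ffg' (i=0, period=3)
emit factor 2: 'bd' (i=3, period=2)
emit factor 3: 'agffdfdee' (i=5, period=9)

["ffg", "bd", "agffdfdee"]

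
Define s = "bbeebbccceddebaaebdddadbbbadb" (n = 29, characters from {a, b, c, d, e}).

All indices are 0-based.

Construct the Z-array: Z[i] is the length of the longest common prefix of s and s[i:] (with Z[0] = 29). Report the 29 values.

Z[0]=29
i=1: outside box; Z[1]=1 scan→box=[1,2)
i=2: outside box; Z[2]=0
i=3: outside box; Z[3]=0
i=4: outside box; Z[4]=2 scan→box=[4,6)
i=5: min(r-i=1, Z[1]=1)=1; Z[5]=1
i=6: outside box; Z[6]=0
i=7: outside box; Z[7]=0
i=8: outside box; Z[8]=0
i=9: outside box; Z[9]=0
i=10: outside box; Z[10]=0
i=11: outside box; Z[11]=0
i=12: outside box; Z[12]=0
i=13: outside box; Z[13]=1 scan→box=[13,14)
i=14: outside box; Z[14]=0
i=15: outside box; Z[15]=0
i=16: outside box; Z[16]=0
i=17: outside box; Z[17]=1 scan→box=[17,18)
i=18: outside box; Z[18]=0
i=19: outside box; Z[19]=0
i=20: outside box; Z[20]=0
i=21: outside box; Z[21]=0
i=22: outside box; Z[22]=0
i=23: outside box; Z[23]=2 scan→box=[23,25)
i=24: min(r-i=1, Z[1]=1)=1; Z[24]=2 scan→box=[24,26)
i=25: min(r-i=1, Z[1]=1)=1; Z[25]=1
i=26: outside box; Z[26]=0
i=27: outside box; Z[27]=0
i=28: outside box; Z[28]=1 scan→box=[28,29)

[29, 1, 0, 0, 2, 1, 0, 0, 0, 0, 0, 0, 0, 1, 0, 0, 0, 1, 0, 0, 0, 0, 0, 2, 2, 1, 0, 0, 1]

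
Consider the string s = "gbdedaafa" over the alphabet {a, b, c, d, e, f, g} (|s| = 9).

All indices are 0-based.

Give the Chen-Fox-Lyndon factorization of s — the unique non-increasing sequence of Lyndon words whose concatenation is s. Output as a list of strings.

["g", "bded", "aaf", "a"]

emit factor 1: 'g' (i=0, period=1)
emit factor 2: 'bded' (i=1, period=4)
emit factor 3: 'aaf' (i=5, period=3)
emit factor 4: 'a' (i=8, period=1)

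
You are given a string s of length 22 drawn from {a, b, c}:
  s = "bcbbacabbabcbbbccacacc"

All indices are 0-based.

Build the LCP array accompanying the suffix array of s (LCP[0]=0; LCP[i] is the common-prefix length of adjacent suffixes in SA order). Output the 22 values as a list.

[0, 2, 1, 3, 2, 0, 2, 1, 3, 2, 2, 1, 4, 2, 0, 1, 2, 3, 1, 3, 1, 2]

rank | idx | suffix
   0 |   6 | abbabcbbbccacacc
   1 |   9 | abcbbbccacacc
   2 |   4 | acabbabcbbbccacacc
   3 |  17 | acacc
   4 |  19 | acc
   5 |   8 | babcbbbccacacc
   6 |   3 | bacabbabcbbbccacacc
   7 |   7 | bbabcbbbccacacc
   8 |   2 | bbacabbabcbbbccacacc
   9 |  12 | bbbccacacc
  10 |  13 | bbccacacc
  11 |   0 | bcbbacabbabcbbbccacacc
  12 |  10 | bcbbbccacacc
  13 |  14 | bccacacc
  14 |  21 | c
  15 |   5 | cabbabcbbbccacacc
  16 |  16 | cacacc
  17 |  18 | cacc
  18 |   1 | cbbacabbabcbbbccacacc
  19 |  11 | cbbbccacacc
  20 |  20 | cc
  21 |  15 | ccacacc

SA = [6, 9, 4, 17, 19, 8, 3, 7, 2, 12, 13, 0, 10, 14, 21, 5, 16, 18, 1, 11, 20, 15]
rank  pair      lcp
   1  s[6:],s[9:]  2  'ab'
   2  s[9:],s[4:]  1  'a'
   3  s[4:],s[17:]  3  'aca'
   4  s[17:],s[19:]  2  'ac'
   5  s[19:],s[8:]  0  ''
   6  s[8:],s[3:]  2  'ba'
   7  s[3:],s[7:]  1  'b'
   8  s[7:],s[2:]  3  'bba'
   9  s[2:],s[12:]  2  'bb'
  10  s[12:],s[13:]  2  'bb'
  11  s[13:],s[0:]  1  'b'
  12  s[0:],s[10:]  4  'bcbb'
  13  s[10:],s[14:]  2  'bc'
  14  s[14:],s[21:]  0  ''
  15  s[21:],s[5:]  1  'c'
  16  s[5:],s[16:]  2  'ca'
  17  s[16:],s[18:]  3  'cac'
  18  s[18:],s[1:]  1  'c'
  19  s[1:],s[11:]  3  'cbb'
  20  s[11:],s[20:]  1  'c'
  21  s[20:],s[15:]  2  'cc'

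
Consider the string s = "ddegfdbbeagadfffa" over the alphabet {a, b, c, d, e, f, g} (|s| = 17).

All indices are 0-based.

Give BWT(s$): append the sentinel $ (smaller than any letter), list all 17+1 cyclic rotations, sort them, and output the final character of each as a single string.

rank  rotation            last
    0  $ddegfdbbeagadfffa  a
    1  a$ddegfdbbeagadfff  f
    2  adfffa$ddegfdbbeag  g
    3  agadfffa$ddegfdbbe  e
    4  bbeagadfffa$ddegfd  d
    5  beagadfffa$ddegfdb  b
    6  dbbeagadfffa$ddegf  f
    7  ddegfdbbeagadfffa$  $
    8  degfdbbeagadfffa$d  d
    9  dfffa$ddegfdbbeaga  a
   10  eagadfffa$ddegfdbb  b
   11  egfdbbeagadfffa$dd  d
   12  fa$ddegfdbbeagadff  f
   13  fdbbeagadfffa$ddeg  g
   14  ffa$ddegfdbbeagadf  f
   15  fffa$ddegfdbbeagad  d
   16  gadfffa$ddegfdbbea  a
   17  gfdbbeagadfffa$dde  e

afgedbf$dabdfgfdae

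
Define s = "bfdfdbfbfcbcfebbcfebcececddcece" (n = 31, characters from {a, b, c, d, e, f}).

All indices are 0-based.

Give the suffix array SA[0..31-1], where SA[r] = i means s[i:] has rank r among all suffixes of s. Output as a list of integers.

rank→(start, suffix):
  0 → (14, 'bbcfebcececddcece')
  1 → (19, 'bcececddcece')
  2 → (10, 'bcfebbcfebcececddcece')
  3 → (15, 'bcfebcececddcece')
  4 → (5, 'bfbfcbcfebbcfebcececddcece')
  5 → (7, 'bfcbcfebbcfebcececddcece')
  6 → (0, 'bfdfdbfbfcbcfebbcfebcececddcece')
  7 → (9, 'cbcfebbcfebcececddcece')
  8 → (24, 'cddcece')
  9 → (29, 'ce')
  10 → (22, 'cecddcece')
  11 → (27, 'cece')
  12 → (20, 'cececddcece')
  13 → (11, 'cfebbcfebcececddcece')
  14 → (16, 'cfebcececddcece')
  15 → (4, 'dbfbfcbcfebbcfebcececddcece')
  16 → (26, 'dcece')
  17 → (25, 'ddcece')
  18 → (2, 'dfdbfbfcbcfebbcfebcececddcece')
  19 → (30, 'e')
  20 → (13, 'ebbcfebcececddcece')
  21 → (18, 'ebcececddcece')
  22 → (23, 'ecddcece')
  23 → (28, 'ece')
  24 → (21, 'ececddcece')
  25 → (6, 'fbfcbcfebbcfebcececddcece')
  26 → (8, 'fcbcfebbcfebcececddcece')
  27 → (3, 'fdbfbfcbcfebbcfebcececddcece')
  28 → (1, 'fdfdbfbfcbcfebbcfebcececddcece')
  29 → (12, 'febbcfebcececddcece')
  30 → (17, 'febcececddcece')

[14, 19, 10, 15, 5, 7, 0, 9, 24, 29, 22, 27, 20, 11, 16, 4, 26, 25, 2, 30, 13, 18, 23, 28, 21, 6, 8, 3, 1, 12, 17]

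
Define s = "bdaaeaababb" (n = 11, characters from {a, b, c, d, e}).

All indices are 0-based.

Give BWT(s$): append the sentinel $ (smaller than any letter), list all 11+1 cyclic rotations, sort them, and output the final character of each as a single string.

rank  rotation      last
    0  $bdaaeaababb  b
    1  aababb$bdaae  e
    2  aaeaababb$bd  d
    3  ababb$bdaaea  a
    4  abb$bdaaeaab  b
    5  aeaababb$bda  a
    6  b$bdaaeaabab  b
    7  babb$bdaaeaa  a
    8  bb$bdaaeaaba  a
    9  bdaaeaababb$  $
   10  daaeaababb$b  b
   11  eaababb$bdaa  a

bedababaa$ba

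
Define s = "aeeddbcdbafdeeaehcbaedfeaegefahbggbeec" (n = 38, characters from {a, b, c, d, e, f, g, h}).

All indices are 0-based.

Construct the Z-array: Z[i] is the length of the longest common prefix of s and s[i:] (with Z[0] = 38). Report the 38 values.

[38, 0, 0, 0, 0, 0, 0, 0, 0, 1, 0, 0, 0, 0, 2, 0, 0, 0, 0, 2, 0, 0, 0, 0, 2, 0, 0, 0, 0, 1, 0, 0, 0, 0, 0, 0, 0, 0]

Z[0]=38
i=1: outside box; Z[1]=0
i=2: outside box; Z[2]=0
i=3: outside box; Z[3]=0
i=4: outside box; Z[4]=0
i=5: outside box; Z[5]=0
i=6: outside box; Z[6]=0
i=7: outside box; Z[7]=0
i=8: outside box; Z[8]=0
i=9: outside box; Z[9]=1 extend→box=[9,10)
i=10: outside box; Z[10]=0
i=11: outside box; Z[11]=0
i=12: outside box; Z[12]=0
i=13: outside box; Z[13]=0
i=14: outside box; Z[14]=2 extend→box=[14,16)
i=15: min(r-i=1, Z[1]=0)=0; Z[15]=0
i=16: outside box; Z[16]=0
i=17: outside box; Z[17]=0
i=18: outside box; Z[18]=0
i=19: outside box; Z[19]=2 extend→box=[19,21)
i=20: min(r-i=1, Z[1]=0)=0; Z[20]=0
i=21: outside box; Z[21]=0
i=22: outside box; Z[22]=0
i=23: outside box; Z[23]=0
i=24: outside box; Z[24]=2 extend→box=[24,26)
i=25: min(r-i=1, Z[1]=0)=0; Z[25]=0
i=26: outside box; Z[26]=0
i=27: outside box; Z[27]=0
i=28: outside box; Z[28]=0
i=29: outside box; Z[29]=1 extend→box=[29,30)
i=30: outside box; Z[30]=0
i=31: outside box; Z[31]=0
i=32: outside box; Z[32]=0
i=33: outside box; Z[33]=0
i=34: outside box; Z[34]=0
i=35: outside box; Z[35]=0
i=36: outside box; Z[36]=0
i=37: outside box; Z[37]=0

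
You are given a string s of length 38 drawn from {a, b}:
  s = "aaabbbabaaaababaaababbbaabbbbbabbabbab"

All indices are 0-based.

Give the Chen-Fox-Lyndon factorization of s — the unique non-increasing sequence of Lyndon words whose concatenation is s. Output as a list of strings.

["aaabbbab", "aaaababaaababbbaabbbbbabbabbab"]

emit factor 1: 'aaabbbab' (i=0, period=8)
emit factor 2: 'aaaababaaababbbaabbbbbabbabbab' (i=8, period=30)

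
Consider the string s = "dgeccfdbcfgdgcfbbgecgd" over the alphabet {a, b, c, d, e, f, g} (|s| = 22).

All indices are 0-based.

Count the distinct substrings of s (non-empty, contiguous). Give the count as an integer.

230

sorted suffixes:
  #0 SA[0]=15  'bbgecgd'
  #1 SA[1]=7  'bcfgdgcfbbgecgd'
  #2 SA[2]=16  'bgecgd'
  #3 SA[3]=3  'ccfdbcfgdgcfbbgecgd'
  #4 SA[4]=13  'cfbbgecgd'
  #5 SA[5]=4  'cfdbcfgdgcfbbgecgd'
  #6 SA[6]=8  'cfgdgcfbbgecgd'
  #7 SA[7]=19  'cgd'
  #8 SA[8]=21  'd'
  #9 SA[9]=6  'dbcfgdgcfbbgecgd'
  #10 SA[10]=11  'dgcfbbgecgd'
  #11 SA[11]=0  'dgeccfdbcfgdgcfbbgecgd'
  #12 SA[12]=2  'eccfdbcfgdgcfbbgecgd'
  #13 SA[13]=18  'ecgd'
  #14 SA[14]=14  'fbbgecgd'
  #15 SA[15]=5  'fdbcfgdgcfbbgecgd'
  #16 SA[16]=9  'fgdgcfbbgecgd'
  #17 SA[17]=12  'gcfbbgecgd'
  #18 SA[18]=20  'gd'
  #19 SA[19]=10  'gdgcfbbgecgd'
  #20 SA[20]=1  'geccfdbcfgdgcfbbgecgd'
  #21 SA[21]=17  'gecgd'

SA = [15, 7, 16, 3, 13, 4, 8, 19, 21, 6, 11, 0, 2, 18, 14, 5, 9, 12, 20, 10, 1, 17]
[i] adj suffixes → lcp
  [1] 15/7 → 1 ('b')
  [2] 7/16 → 1 ('b')
  [3] 16/3 → 0 ('')
  [4] 3/13 → 1 ('c')
  [5] 13/4 → 2 ('cf')
  [6] 4/8 → 2 ('cf')
  [7] 8/19 → 1 ('c')
  [8] 19/21 → 0 ('')
  [9] 21/6 → 1 ('d')
  [10] 6/11 → 1 ('d')
  [11] 11/0 → 2 ('dg')
  [12] 0/2 → 0 ('')
  [13] 2/18 → 2 ('ec')
  [14] 18/14 → 0 ('')
  [15] 14/5 → 1 ('f')
  [16] 5/9 → 1 ('f')
  [17] 9/12 → 0 ('')
  [18] 12/20 → 1 ('g')
  [19] 20/10 → 2 ('gd')
  [20] 10/1 → 1 ('g')
  [21] 1/17 → 3 ('gec')

n(n+1)/2 = 22·23/2 = 253
Σ LCP = 0 + 1 + 1 + 0 + 1 + 2 + 2 + 1 + 0 + 1 + 1 + 2 + 0 + 2 + 0 + 1 + 1 + 0 + 1 + 2 + 1 + 3 = 23
distinct = 253 − 23 = 230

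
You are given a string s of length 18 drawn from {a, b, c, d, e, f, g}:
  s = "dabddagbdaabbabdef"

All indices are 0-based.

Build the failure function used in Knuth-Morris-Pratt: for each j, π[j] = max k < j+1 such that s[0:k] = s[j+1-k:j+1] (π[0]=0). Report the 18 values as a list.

[0, 0, 0, 1, 1, 2, 0, 0, 1, 2, 0, 0, 0, 0, 0, 1, 0, 0]

π[0] = 0
j=1 s[j]='a': π[1]=0 (border '')
j=2 s[j]='b': π[2]=0 (border '')
j=3 s[j]='d': π[3]=1 (border 'd')
j=4 s[j]='d': k: 1→0; π[4]=1 (border 'd')
j=5 s[j]='a': π[5]=2 (border 'da')
j=6 s[j]='g': k: 2→0; π[6]=0 (border '')
j=7 s[j]='b': π[7]=0 (border '')
j=8 s[j]='d': π[8]=1 (border 'd')
j=9 s[j]='a': π[9]=2 (border 'da')
j=10 s[j]='a': k: 2→0; π[10]=0 (border '')
j=11 s[j]='b': π[11]=0 (border '')
j=12 s[j]='b': π[12]=0 (border '')
j=13 s[j]='a': π[13]=0 (border '')
j=14 s[j]='b': π[14]=0 (border '')
j=15 s[j]='d': π[15]=1 (border 'd')
j=16 s[j]='e': k: 1→0; π[16]=0 (border '')
j=17 s[j]='f': π[17]=0 (border '')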